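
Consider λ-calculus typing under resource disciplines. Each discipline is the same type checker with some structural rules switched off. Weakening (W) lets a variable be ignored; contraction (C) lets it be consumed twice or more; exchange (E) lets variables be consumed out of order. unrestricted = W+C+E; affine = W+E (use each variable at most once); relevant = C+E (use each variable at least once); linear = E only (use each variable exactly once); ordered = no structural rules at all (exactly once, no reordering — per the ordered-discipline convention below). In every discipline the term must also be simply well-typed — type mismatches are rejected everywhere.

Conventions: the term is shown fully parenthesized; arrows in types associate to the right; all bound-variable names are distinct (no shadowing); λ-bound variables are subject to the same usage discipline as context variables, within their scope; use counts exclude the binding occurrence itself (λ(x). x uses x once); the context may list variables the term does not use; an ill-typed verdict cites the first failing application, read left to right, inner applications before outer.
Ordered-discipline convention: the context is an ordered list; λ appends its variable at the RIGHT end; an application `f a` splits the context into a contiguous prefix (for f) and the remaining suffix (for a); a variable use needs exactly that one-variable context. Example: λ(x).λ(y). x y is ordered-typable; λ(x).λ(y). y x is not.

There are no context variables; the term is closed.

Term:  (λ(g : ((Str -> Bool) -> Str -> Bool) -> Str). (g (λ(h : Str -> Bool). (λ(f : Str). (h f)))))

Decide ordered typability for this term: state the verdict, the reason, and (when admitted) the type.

yes — single-use (g, h, f), ordered derivation ok; term : (((Str -> Bool) -> Str -> Bool) -> Str) -> Str
counts: g [bound]: 1×, h [bound]: 1×, f [bound]: 1×
order of uses: g, h, f
typing: the term checks, with type (((Str -> Bool) -> Str -> Bool) -> Str) -> Str
across the five disciplines: ordered ✓; linear ✓; affine ✓; relevant ✓; unrestricted ✓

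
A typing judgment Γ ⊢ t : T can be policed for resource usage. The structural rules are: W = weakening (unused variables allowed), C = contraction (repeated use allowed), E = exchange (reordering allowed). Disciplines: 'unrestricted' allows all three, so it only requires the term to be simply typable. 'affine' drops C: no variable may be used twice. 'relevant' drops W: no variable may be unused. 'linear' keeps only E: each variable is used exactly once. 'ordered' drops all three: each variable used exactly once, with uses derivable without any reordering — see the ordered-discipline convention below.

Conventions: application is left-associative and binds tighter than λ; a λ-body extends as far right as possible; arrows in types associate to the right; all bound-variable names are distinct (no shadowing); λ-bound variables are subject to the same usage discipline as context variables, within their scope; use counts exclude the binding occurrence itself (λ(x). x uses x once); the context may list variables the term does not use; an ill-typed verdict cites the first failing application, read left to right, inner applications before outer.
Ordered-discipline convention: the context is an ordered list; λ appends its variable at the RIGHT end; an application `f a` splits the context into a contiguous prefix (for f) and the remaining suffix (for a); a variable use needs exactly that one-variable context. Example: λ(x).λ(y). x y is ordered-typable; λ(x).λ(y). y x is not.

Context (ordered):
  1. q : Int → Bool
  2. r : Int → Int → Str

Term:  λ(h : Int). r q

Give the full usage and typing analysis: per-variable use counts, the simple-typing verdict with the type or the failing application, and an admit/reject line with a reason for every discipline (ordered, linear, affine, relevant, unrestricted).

counts: q ×1, r ×1, h (bound) ×0
order of uses: r, q
typing: ill-typed: argument of type Int → Bool where Int is required
ordered: ✗ — not simply typable
linear: ✗ — fails simple typing
affine: ✗ — a type mismatch blocks all five
relevant: ✗ — the type mismatch rejects it
unrestricted: ✗ — not simply typable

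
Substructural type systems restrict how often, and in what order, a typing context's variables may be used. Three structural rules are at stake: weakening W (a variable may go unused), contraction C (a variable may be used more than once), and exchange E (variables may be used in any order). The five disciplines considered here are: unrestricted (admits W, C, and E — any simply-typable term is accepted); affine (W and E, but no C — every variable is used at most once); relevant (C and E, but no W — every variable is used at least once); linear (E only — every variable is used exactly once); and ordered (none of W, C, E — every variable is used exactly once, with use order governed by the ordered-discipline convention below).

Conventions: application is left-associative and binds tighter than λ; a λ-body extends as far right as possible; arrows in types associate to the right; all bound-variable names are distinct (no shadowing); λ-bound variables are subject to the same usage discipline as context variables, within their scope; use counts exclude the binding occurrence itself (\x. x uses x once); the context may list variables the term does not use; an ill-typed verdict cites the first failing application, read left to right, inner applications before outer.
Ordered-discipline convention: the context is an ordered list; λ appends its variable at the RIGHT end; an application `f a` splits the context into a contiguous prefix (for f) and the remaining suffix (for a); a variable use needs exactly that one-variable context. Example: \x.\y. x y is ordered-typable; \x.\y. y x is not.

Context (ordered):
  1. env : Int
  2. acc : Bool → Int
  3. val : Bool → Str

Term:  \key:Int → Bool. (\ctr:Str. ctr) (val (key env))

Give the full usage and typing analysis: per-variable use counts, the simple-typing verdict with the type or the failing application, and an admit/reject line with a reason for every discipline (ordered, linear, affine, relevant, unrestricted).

counts: env: 1, acc: 0, val: 1, key (λ-bound): 1, ctr (λ-bound): 1
use order (left to right): ctr, val, key, env
typing: ✓ — (Int → Bool) → Str
ordered ✗ (unused: acc — weakening required)
linear ✗ (unused: acc — weakening required)
affine ✓ (none of env, acc, val, key, ctr used more than once)
relevant ✗ (unused: acc — weakening required)
unrestricted ✓ (typability at (Int → Bool) → Str is all that's needed)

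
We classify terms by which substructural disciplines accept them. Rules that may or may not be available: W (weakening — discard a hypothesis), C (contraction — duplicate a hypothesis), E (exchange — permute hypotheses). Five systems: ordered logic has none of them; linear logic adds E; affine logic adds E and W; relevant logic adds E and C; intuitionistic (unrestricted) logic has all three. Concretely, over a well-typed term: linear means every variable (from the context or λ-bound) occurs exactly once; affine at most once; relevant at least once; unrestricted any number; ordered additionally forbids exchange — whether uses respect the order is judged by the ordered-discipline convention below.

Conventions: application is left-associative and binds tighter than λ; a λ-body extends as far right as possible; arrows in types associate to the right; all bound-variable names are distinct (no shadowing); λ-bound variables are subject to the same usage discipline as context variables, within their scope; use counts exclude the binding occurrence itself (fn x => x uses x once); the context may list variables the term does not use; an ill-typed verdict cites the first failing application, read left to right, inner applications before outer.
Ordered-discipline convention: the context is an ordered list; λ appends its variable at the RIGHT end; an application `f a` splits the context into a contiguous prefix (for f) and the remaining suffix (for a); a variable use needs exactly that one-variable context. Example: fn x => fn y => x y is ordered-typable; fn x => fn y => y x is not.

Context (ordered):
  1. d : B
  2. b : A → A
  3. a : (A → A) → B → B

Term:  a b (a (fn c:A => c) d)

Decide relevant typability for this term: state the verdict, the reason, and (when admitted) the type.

yes — every one of d, b, a, c appears; term : B
counts: d ×1, b ×1, a ×2, c [bound] ×1
use order (left to right): a, b, a, c, d
typing: well-typed at B
all disciplines: ordered ✗; linear ✗; affine ✗; relevant ✓; unrestricted ✓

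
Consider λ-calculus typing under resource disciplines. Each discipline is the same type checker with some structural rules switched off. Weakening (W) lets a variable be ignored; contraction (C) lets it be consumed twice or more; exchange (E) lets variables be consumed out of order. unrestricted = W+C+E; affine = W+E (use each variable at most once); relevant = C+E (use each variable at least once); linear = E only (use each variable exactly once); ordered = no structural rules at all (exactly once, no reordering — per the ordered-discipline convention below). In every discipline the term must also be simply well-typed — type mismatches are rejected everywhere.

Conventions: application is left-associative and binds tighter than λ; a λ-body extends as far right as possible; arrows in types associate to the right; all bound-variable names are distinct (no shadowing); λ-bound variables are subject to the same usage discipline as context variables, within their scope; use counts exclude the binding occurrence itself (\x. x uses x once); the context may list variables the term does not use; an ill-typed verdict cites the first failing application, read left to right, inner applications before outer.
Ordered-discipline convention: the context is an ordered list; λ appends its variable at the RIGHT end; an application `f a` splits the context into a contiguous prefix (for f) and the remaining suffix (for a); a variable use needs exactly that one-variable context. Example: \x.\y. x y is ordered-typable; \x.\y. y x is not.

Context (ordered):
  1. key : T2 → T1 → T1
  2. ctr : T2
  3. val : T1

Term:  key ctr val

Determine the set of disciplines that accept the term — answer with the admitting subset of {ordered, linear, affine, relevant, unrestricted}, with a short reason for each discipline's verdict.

accepted by: ordered, linear, affine, relevant, unrestricted
variable uses: key=1, ctr=1, val=1
order of uses: key, ctr, val
typing: well-typed at T1
ordered: ✓, key, ctr, val once each; derivable with no W/C/E
linear: ✓, single use per variable (key, ctr, val)
affine: ✓, key, ctr, val: no repeats, contraction unneeded
relevant: ✓, none of key, ctr, val goes unused
unrestricted: ✓, simply typable at T1; W, C, E all held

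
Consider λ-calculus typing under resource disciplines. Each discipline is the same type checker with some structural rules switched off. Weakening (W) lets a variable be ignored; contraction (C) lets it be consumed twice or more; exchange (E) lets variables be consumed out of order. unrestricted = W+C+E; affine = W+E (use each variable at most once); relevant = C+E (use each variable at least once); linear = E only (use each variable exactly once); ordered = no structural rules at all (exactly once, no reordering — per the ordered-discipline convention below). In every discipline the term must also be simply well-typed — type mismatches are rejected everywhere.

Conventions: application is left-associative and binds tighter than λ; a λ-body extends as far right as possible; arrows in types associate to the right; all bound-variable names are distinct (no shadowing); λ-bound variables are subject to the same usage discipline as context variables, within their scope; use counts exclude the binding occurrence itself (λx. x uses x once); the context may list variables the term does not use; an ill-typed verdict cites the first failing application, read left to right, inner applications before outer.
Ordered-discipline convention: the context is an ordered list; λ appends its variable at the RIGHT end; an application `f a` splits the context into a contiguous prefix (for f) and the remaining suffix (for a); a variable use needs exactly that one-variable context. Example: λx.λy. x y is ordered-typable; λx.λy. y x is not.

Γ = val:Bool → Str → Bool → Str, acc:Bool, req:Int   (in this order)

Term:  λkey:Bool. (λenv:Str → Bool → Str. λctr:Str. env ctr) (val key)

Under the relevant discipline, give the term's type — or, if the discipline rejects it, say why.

not well-typed under relevant — acc, req left unused
usage: val ×1, acc ×0, req ×0, key (λ-bound) ×1, env (λ-bound) ×1, ctr (λ-bound) ×1
use order (left to right): env, ctr, val, key
typing: well-typed at Bool → Str → Bool → Str
all disciplines: ordered ✗, linear ✗, affine ✓, relevant ✗, unrestricted ✓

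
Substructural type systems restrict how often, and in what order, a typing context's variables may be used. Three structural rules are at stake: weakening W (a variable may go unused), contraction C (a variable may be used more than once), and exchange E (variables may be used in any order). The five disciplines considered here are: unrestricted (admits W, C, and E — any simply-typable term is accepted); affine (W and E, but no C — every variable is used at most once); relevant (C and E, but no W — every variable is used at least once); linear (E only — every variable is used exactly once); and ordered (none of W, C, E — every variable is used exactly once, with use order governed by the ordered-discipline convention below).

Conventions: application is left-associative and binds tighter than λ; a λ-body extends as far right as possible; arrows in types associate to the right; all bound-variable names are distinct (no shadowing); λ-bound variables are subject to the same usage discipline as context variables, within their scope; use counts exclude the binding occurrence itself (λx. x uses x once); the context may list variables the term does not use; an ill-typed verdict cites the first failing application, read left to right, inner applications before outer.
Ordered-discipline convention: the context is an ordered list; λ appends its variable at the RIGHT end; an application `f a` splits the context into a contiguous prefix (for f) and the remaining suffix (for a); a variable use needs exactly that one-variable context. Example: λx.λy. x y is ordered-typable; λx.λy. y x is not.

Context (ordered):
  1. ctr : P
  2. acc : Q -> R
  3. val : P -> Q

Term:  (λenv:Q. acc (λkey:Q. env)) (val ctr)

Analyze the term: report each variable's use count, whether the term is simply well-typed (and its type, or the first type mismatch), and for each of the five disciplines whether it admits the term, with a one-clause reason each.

use counts: ctr: 1×; acc: 1×; val: 1×; env (λ-bound): 1×; key (λ-bound): 0×
left-to-right use order: acc, env, val, ctr
typing: ill-typed: an argument Q -> Q mismatches the expected Q
ordered ✗ (a type mismatch blocks all five)
linear ✗ (the type mismatch rejects it)
affine ✗ (not simply typable)
relevant ✗ (fails simple typing)
unrestricted ✗ (a type mismatch blocks all five)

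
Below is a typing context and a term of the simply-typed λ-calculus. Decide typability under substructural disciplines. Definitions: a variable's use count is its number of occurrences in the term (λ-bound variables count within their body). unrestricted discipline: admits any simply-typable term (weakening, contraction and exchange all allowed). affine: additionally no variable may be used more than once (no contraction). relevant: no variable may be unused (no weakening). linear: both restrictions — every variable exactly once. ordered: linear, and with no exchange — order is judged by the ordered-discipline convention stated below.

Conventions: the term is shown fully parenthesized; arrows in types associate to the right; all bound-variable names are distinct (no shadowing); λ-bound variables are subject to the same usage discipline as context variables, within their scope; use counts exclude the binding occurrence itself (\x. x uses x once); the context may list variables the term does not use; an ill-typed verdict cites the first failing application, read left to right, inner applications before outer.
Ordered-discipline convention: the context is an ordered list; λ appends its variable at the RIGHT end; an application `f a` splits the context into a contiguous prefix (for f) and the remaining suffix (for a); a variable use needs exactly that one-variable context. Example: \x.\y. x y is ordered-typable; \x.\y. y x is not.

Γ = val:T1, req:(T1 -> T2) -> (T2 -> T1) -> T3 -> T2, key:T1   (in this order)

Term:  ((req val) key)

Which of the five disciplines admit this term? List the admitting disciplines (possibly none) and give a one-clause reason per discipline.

admitting disciplines: none
counts: val: 1, req: 1, key: 1
order of uses: req, val, key
typing: ill-typed: argument of type T1 where T1 -> T2 is required
ordered: ✗ — a type mismatch blocks all five
linear: ✗ — the type mismatch rejects it
affine: ✗ — not simply typable
relevant: ✗ — fails simple typing
unrestricted: ✗ — a type mismatch blocks all five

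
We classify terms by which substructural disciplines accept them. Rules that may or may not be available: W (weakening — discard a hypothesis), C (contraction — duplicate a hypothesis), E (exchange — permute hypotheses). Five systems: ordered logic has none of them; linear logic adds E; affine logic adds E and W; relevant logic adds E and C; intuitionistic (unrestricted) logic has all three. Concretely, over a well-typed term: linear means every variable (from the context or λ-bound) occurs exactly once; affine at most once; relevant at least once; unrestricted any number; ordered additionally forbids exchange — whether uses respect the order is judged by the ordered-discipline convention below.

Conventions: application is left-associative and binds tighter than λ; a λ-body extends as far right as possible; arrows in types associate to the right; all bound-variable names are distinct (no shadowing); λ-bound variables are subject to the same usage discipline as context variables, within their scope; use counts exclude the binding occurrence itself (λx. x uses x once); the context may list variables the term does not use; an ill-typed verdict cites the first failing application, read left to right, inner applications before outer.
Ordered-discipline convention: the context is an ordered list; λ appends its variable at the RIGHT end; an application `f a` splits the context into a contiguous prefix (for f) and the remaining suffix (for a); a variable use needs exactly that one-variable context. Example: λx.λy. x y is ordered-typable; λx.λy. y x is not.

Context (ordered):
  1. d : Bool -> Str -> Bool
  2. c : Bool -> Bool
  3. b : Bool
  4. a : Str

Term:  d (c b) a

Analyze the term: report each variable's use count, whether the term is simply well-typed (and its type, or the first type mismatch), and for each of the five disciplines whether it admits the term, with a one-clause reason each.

usage: d=1, c=1, b=1, a=1
use order (left to right): d, c, b, a
typing: the term checks, with type Bool
ordered ✓ (one use each (d, c, b, a); ordered split holds)
linear ✓ (single use per variable (d, c, b, a))
affine ✓ (d, c, b, a: no repeats, contraction unneeded)
relevant ✓ (every one of d, c, b, a appears)
unrestricted ✓ (typability at Bool is all that's needed)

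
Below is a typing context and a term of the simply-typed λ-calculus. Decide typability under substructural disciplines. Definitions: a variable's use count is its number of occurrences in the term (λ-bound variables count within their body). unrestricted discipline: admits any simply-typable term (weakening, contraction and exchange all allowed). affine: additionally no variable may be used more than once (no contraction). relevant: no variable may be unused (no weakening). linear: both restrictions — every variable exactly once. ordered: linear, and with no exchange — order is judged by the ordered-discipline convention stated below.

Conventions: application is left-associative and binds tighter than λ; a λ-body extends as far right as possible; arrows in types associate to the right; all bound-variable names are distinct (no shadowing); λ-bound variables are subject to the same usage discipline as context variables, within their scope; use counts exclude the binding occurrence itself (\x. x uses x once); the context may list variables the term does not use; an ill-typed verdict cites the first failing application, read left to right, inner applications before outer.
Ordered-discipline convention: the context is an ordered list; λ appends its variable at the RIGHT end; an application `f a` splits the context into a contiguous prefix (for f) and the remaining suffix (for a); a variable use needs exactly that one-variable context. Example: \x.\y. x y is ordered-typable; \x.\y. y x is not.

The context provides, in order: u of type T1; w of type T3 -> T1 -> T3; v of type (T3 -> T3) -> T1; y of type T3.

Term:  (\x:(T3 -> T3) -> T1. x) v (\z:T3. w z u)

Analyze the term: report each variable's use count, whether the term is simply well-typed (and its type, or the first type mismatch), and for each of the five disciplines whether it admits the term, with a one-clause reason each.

variable uses: u: 1, w: 1, v: 1, y: 0, x [bound]: 1, z [bound]: 1
order of uses: x, v, w, z, u
typing: the term checks, with type T1
ordered: ✗ — unused: y — weakening required
linear: ✗ — unused: y — weakening required
affine: ✓ — no duplicate uses among u, w, v, y, x, z
relevant: ✗ — unused: y — weakening required
unrestricted: ✓ — simply typable at T1; W, C, E all held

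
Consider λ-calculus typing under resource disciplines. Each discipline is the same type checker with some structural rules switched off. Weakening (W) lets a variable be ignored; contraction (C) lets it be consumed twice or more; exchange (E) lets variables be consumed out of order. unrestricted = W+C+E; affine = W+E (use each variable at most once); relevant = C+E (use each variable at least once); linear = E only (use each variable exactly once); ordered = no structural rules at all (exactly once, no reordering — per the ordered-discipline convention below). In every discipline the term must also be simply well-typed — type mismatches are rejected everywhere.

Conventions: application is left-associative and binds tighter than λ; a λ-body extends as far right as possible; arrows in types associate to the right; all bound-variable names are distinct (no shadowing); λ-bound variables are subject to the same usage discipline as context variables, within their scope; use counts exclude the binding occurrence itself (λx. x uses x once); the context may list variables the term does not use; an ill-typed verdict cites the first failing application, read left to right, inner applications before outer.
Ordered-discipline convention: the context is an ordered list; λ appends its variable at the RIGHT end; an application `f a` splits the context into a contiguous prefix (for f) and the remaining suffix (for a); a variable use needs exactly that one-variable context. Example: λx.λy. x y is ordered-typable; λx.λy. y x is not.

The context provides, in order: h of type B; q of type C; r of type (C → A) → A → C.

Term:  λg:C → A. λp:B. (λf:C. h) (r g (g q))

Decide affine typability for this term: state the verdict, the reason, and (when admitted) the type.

no — repeated use of g ×2
counts: h: 1×; q: 1×; r: 1×; g (λ-bound): 2×; p (λ-bound): 0×; f (λ-bound): 0×
order of uses: h, r, g, g, q
typing: ✓ — (C → A) → B → B
across the five disciplines: ordered ✗; linear ✗; affine ✗; relevant ✗; unrestricted ✓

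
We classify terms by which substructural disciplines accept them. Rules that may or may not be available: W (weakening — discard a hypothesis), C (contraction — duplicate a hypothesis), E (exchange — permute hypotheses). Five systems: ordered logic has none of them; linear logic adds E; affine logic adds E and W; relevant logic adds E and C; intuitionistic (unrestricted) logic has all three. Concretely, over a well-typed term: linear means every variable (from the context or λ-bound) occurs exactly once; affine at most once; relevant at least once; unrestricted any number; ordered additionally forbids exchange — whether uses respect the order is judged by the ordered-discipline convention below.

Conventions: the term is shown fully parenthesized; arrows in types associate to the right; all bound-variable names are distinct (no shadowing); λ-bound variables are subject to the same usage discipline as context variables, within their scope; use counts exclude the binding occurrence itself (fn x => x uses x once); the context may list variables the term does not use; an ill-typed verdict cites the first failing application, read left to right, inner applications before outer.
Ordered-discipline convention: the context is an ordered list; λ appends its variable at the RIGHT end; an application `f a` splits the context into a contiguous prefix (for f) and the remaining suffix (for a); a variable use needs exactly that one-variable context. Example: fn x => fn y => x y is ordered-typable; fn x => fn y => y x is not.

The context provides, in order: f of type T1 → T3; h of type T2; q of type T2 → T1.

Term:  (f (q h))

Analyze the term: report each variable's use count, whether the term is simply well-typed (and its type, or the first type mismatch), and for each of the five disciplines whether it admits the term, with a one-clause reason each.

use counts: f: 1; h: 1; q: 1
uses in reading order: f, q, h
typing: the term checks, with type T3
ordered: ✗ — no contiguous prefix/suffix split fits f, q, h
linear: ✓ — single use per variable (f, h, q)
affine: ✓ — no duplicate uses among f, h, q
relevant: ✓ — f, h, q: all used, weakening unneeded
unrestricted: ✓ — type-checks (T3) and nothing is barred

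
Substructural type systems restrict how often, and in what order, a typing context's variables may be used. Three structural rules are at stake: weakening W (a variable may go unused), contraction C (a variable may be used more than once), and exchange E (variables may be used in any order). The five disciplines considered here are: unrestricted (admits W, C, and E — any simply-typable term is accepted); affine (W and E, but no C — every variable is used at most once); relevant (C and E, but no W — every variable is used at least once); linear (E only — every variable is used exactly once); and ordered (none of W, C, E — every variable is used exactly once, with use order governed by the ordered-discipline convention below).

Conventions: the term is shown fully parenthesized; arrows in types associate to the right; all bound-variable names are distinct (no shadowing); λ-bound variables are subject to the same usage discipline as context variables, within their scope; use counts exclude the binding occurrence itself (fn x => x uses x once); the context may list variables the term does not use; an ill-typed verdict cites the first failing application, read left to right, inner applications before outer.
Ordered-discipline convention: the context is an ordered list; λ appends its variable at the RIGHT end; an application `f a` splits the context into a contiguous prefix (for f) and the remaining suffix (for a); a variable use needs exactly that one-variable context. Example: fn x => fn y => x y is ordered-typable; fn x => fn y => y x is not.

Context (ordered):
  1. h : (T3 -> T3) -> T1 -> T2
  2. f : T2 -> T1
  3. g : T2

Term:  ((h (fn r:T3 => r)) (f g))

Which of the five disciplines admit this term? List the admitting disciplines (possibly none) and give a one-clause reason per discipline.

admitting disciplines: ordered, linear, affine, relevant, unrestricted
usage: h=1; f=1; g=1; r (bound)=1
uses in reading order: h, r, f, g
typing: ✓ — T2
ordered: ✓, h, f, g, r: once each, no exchange needed
linear: ✓, h, f, g, r: one use apiece
affine: ✓, none of h, f, g, r used more than once
relevant: ✓, h, f, g, r: all used, weakening unneeded
unrestricted: ✓, type-checks (T2) and nothing is barred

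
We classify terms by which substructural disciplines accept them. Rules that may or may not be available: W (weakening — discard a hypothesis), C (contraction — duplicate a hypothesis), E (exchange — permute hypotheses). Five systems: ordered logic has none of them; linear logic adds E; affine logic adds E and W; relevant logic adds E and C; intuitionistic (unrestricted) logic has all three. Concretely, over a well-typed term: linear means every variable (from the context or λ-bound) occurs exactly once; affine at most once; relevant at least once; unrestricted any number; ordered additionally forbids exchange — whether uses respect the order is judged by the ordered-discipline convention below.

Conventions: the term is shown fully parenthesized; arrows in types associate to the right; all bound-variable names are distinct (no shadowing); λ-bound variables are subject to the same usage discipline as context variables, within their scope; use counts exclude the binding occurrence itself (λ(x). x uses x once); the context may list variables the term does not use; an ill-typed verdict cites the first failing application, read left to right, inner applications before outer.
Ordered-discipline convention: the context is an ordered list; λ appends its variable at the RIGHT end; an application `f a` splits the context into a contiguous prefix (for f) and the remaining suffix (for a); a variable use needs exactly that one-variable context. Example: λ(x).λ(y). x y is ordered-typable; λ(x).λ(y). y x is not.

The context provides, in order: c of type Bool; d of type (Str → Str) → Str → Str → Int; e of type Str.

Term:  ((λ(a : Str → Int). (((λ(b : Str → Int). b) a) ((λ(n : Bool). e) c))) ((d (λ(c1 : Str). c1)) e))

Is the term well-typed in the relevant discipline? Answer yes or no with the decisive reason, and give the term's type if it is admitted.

no — n left unused
counts: c: 1×; d: 1×; e: 2×; a (λ-bound): 1×; b (λ-bound): 1×; n (λ-bound): 0×; c1 (λ-bound): 1×
use order (left to right): b, a, e, c, d, c1, e
typing: well-typed at Int
per-discipline verdicts: ordered ✗; linear ✗; affine ✗; relevant ✗; unrestricted ✓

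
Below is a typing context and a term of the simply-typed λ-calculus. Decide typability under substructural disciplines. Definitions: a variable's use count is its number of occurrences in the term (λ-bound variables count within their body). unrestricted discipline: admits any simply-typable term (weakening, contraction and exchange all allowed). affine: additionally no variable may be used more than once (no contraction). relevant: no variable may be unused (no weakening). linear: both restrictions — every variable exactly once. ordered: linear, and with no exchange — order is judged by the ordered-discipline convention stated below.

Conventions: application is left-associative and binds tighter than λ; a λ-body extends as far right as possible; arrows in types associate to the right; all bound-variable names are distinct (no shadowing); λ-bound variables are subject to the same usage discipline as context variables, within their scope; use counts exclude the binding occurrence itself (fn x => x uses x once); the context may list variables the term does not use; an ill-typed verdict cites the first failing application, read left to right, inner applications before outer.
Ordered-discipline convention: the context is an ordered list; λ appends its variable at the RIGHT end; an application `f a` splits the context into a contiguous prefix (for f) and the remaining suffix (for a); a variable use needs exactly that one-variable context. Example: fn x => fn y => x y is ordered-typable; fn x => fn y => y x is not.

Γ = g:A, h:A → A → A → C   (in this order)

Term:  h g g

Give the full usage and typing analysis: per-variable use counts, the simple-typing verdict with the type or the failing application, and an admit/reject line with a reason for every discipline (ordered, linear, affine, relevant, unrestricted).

variable uses: g=2; h=1
use order (left to right): h, g, g
typing: ✓ — A → C
ordered ✗ (g ×2 used more than once (contraction))
linear ✗ (g ×2 used more than once (contraction))
affine ✗ (g ×2 used more than once (contraction))
relevant ✓ (at least one use each (g, h))
unrestricted ✓ (type-checks (A → C) and nothing is barred)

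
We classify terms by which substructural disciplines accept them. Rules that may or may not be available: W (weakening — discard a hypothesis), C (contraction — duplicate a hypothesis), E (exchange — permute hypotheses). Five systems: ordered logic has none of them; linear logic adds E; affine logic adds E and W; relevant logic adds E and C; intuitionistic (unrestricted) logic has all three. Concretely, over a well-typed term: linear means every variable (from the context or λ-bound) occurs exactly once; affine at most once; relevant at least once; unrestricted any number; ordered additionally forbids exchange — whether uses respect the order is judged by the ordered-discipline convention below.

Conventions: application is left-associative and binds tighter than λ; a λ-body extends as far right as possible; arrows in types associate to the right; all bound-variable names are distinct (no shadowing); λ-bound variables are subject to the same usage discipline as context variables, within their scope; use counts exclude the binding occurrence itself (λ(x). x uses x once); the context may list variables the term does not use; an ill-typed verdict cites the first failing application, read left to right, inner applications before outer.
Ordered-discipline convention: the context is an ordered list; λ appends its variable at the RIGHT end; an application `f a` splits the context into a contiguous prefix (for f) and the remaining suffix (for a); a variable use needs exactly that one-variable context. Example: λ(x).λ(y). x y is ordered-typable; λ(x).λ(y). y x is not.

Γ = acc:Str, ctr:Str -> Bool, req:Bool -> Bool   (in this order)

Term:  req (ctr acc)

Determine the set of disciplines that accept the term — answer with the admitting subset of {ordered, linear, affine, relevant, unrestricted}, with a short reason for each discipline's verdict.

admitted in: linear, affine, relevant, unrestricted
use counts: acc=1, ctr=1, req=1
order of uses: req, ctr, acc
typing: the term checks, with type Bool
ordered: ✗ — needs exchange: uses follow req, ctr, acc
linear: ✓ — acc, ctr, req: one use apiece
affine: ✓ — none of acc, ctr, req used more than once
relevant: ✓ — every one of acc, ctr, req appears
unrestricted: ✓ — well-typed at Bool; no restrictions here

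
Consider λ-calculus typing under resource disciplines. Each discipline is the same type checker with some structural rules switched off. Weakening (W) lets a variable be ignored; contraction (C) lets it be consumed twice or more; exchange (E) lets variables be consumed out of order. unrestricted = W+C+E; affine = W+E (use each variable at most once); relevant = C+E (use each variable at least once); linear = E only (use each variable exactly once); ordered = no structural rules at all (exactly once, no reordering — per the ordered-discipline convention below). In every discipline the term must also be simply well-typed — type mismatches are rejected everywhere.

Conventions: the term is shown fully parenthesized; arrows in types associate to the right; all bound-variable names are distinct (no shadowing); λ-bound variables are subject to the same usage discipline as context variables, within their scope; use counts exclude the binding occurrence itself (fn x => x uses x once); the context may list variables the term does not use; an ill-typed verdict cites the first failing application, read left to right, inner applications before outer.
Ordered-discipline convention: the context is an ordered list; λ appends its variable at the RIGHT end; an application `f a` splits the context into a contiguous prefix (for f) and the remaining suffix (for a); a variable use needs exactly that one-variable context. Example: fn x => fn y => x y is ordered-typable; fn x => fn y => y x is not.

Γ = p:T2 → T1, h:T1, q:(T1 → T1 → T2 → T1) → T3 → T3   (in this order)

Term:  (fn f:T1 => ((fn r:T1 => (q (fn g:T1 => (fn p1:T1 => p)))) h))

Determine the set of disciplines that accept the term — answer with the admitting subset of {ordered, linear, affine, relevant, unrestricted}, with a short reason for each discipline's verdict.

admitted by: affine, unrestricted
use counts: p: 1; h: 1; q: 1; f (bound): 0; r (bound): 0; g (bound): 0; p1 (bound): 0
order of uses: q, p, h
typing: the term checks, with type T1 → T3 → T3
ordered ✗ (unused: f, r, g, p1 — weakening required)
linear ✗ (unused: f, r, g, p1 — weakening required)
affine ✓ (at most one use each (p, h, q, f, r, g, p1))
relevant ✗ (unused: f, r, g, p1 — weakening required)
unrestricted ✓ (type-checks (T1 → T3 → T3) and nothing is barred)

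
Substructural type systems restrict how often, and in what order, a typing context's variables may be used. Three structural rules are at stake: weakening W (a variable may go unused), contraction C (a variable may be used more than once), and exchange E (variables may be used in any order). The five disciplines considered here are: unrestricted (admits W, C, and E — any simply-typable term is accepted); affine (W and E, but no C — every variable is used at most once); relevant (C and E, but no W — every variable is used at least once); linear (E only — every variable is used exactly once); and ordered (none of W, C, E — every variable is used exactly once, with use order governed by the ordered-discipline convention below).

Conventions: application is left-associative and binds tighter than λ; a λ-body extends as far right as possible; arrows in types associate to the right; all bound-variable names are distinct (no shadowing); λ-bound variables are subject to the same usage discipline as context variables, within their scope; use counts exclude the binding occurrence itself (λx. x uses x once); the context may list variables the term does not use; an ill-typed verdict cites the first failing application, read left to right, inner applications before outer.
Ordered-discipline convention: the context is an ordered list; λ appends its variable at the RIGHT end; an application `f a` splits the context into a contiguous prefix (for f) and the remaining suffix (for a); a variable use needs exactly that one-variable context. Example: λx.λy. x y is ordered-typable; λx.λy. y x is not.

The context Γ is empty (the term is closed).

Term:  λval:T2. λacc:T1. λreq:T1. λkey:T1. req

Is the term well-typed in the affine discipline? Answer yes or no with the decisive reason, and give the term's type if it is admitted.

yes — at most one use each (val, acc, req, key); term : T2 → T1 → T1 → T1 → T1
variable uses: val (λ-bound) ×0; acc (λ-bound) ×0; req (λ-bound) ×1; key (λ-bound) ×0
use order (left to right): req
typing: the term checks, with type T2 → T1 → T1 → T1 → T1
across the five disciplines: ordered ✗; linear ✗; affine ✓; relevant ✗; unrestricted ✓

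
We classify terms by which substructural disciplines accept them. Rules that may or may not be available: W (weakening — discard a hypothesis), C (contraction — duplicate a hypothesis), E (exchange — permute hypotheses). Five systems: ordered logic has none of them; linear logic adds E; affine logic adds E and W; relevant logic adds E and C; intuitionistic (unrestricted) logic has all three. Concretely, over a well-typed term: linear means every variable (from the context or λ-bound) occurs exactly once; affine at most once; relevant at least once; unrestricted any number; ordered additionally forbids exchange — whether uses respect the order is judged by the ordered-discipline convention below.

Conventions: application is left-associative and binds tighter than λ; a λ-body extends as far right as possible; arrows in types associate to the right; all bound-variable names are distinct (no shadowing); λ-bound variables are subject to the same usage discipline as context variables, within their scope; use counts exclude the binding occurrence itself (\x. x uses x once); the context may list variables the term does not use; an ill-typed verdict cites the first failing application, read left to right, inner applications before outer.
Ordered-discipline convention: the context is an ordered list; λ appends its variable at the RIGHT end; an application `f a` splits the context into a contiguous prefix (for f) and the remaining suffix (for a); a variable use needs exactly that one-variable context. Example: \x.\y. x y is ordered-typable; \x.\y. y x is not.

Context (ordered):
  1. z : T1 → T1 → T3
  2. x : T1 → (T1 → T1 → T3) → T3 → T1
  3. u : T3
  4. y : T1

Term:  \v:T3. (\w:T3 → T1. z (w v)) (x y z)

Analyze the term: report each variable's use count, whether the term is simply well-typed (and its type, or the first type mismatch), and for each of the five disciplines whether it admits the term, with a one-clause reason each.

variable uses: z=2, x=1, u=0, y=1, v [bound]=1, w [bound]=1
use order (left to right): z, w, v, x, y, z
typing: well-typed at T3 → T1 → T3
ordered ✗ (repeated use of z ×2; needs weakening: u unused)
linear ✗ (repeated use of z ×2; needs weakening: u unused)
affine ✗ (repeated use of z ×2)
relevant ✗ (needs weakening: u unused)
unrestricted ✓ (simply typable at T3 → T1 → T3; W, C, E all held)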